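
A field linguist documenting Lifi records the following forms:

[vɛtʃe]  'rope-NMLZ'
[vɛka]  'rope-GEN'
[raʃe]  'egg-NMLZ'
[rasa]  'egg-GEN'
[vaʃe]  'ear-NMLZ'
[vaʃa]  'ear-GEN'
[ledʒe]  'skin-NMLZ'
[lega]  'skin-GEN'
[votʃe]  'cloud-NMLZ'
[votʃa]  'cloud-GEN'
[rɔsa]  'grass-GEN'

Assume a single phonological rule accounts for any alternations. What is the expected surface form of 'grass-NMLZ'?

'egg' shows [ʃ] ~ [s] at the end of the stem ([raʃe] vs [rasa]).
But 'ear' keeps [ʃ] in both environments ([vaʃe], [vaʃa]), so there is no rule changing /ʃ/ to [s] before the GEN suffix.
The alternation reflects palatalization before a front vowel: /k/, /g/ and /s/ become palato-alveolar [tʃ], [dʒ] and [ʃ] before a front vowel. /s/ is underlying.
The one attested form of 'grass', [rɔsa], shows underlying /rɔs/. Applying the same rule before a front vowel gives [rɔʃe].

[rɔʃe]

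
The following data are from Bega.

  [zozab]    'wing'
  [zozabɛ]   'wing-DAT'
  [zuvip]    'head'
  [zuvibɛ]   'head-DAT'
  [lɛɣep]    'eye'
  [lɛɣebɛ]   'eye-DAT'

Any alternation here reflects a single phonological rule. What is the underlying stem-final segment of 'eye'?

/p/

In [lɛɣep] and [lɛɣebɛ] the final segment of 'eye' alternates: [p] ~ [b].
The stem 'wing' ([zozab], [zozabɛ]) shows [b] unchanged in both environments, so [b] cannot be basic with [p] derived in isolation.
So /p/ is underlying, and a rule of intervocalic voicing — voiceless stops become voiced between vowels — gives [b].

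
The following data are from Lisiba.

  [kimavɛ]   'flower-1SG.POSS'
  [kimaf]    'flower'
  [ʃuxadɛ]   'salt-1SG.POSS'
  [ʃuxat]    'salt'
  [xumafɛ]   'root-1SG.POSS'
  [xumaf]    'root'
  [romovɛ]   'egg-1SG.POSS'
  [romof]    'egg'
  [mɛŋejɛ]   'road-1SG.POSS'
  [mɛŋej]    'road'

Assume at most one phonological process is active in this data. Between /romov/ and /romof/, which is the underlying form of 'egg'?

/romov/

The root 'egg' surfaces as [romovɛ] and [romof], with a stem-final [v] ~ [f] alternation.
But 'root' keeps [f] in both environments ([xumafɛ], [xumaf]), so there is no rule changing /f/ to [v] before the 1SG.POSS suffix.
So /v/ is underlying, and a rule of word-final obstruent devoicing — voiced obstruents become voiceless word-finally — gives [f].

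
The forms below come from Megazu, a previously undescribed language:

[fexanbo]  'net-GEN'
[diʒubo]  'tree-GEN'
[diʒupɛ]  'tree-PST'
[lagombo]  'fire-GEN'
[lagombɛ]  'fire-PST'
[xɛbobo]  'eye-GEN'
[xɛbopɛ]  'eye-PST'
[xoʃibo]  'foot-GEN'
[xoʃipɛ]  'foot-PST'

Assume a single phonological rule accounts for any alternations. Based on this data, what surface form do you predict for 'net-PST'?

The PST suffix surfaces as [-bɛ] and [-pɛ], depending on the final segment of the stem.
By contrast the GEN suffix keeps its initial [b] throughout — that segment must be underlying.
So the underlying form is /-pɛ/, and voiceless stops become voiced after a nasal.
After 'net', which ends in a nasal, the suffix surfaces as [-bɛ], giving [fexanbɛ].

[fexanbɛ]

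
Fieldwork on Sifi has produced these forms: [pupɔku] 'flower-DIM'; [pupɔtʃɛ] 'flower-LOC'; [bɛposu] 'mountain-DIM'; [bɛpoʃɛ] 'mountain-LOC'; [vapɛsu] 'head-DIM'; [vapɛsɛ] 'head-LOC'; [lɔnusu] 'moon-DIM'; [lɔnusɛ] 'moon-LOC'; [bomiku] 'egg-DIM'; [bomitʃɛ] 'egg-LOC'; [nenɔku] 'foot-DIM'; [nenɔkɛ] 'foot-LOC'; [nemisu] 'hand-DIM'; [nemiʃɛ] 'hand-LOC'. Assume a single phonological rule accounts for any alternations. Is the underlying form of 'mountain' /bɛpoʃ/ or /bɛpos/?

In [bɛposu] and [bɛpoʃɛ] the final segment of 'mountain' alternates: [s] ~ [ʃ].
The stem 'head' ([vapɛsu], [vapɛsɛ]) shows [s] unchanged in both environments, so [s] cannot be basic with [ʃ] derived before the LOC suffix.
So /ʃ/ is underlying, and a rule of depalatalization — palato-alveolar /tʃ/ and /ʃ/ become [k] and [s] when no front vowel follows — gives [s].

/bɛpoʃ/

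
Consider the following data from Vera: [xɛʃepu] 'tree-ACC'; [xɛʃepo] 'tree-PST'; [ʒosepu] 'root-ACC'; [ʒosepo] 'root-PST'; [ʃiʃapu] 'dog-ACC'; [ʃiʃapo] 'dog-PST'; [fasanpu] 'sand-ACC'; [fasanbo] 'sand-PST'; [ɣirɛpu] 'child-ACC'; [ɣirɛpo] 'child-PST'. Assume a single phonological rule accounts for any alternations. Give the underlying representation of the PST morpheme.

/-bo/

The PST morpheme has two allomorphs, [-bo] and [-po].
By contrast the ACC suffix keeps its initial [p] throughout — that segment must be underlying.
So the underlying form is /-bo/, and voiced stops become voiceless after a vowel.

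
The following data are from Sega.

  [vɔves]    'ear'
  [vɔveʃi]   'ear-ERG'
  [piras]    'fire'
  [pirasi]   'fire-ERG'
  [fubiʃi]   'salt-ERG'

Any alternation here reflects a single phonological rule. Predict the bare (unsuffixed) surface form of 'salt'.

[fubis]

The stem for 'ear' ends in [s] in [vɔves] but [ʃ] in [vɔveʃi].
The stem 'fire' ([piras], [pirasi]) shows [s] unchanged in both environments, so [s] cannot be basic with [ʃ] derived before the ERG suffix.
Therefore /ʃ/ is basic and [s] is derived by depalatalization (palato-alveolar /ʃ/ becomes [s] when no front vowel follows).
The one attested form of 'salt', [fubiʃi], shows underlying /fubiʃ/. Applying the same rule when no front vowel follows gives [fubis].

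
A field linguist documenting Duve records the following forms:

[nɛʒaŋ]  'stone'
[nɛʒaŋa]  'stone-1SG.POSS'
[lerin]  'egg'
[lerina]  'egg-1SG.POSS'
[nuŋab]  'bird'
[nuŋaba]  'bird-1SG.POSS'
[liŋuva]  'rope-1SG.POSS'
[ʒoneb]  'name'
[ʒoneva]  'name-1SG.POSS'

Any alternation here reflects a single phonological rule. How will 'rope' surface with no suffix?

The root 'name' surfaces as [ʒoneb] and [ʒoneva], with a stem-final [b] ~ [v] alternation.
Compare 'bird', with invariant [b] in [nuŋab] and [nuŋaba]: an analysis with underlying /b/ and a rule producing [v] before the 1SG.POSS suffix would wrongly predict alternation here too.
The underlying segment must be /v/; voiced fricatives become stops word-finally, yielding [b] there.
From [liŋuva] the stem 'rope' is /liŋuv/; word-finally this yields [liŋub].

[liŋub]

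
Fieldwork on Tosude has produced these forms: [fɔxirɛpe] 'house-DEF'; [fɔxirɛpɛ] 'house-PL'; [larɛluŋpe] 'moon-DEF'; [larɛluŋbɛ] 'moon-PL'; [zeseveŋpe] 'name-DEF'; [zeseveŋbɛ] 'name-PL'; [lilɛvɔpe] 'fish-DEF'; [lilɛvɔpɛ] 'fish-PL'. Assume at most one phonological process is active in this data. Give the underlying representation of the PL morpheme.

The PL suffix surfaces as [-bɛ] and [-pɛ], depending on the final segment of the stem.
The DEF suffix, which begins with [p], is invariant after every stem; so [p] is not altered by any rule here.
The PL suffix is therefore /-bɛ/ underlyingly, with post-vocalic devoicing: voiced stops become voiceless after a vowel.

/-bɛ/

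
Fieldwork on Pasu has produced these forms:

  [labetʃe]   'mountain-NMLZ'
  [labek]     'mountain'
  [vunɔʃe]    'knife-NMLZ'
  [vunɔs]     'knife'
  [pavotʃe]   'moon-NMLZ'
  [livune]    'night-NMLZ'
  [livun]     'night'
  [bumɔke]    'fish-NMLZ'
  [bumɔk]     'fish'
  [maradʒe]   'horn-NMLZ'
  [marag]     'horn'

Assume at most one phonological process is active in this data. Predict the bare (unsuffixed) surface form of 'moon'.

[pavok]

'mountain' shows [tʃ] ~ [k] at the end of the stem ([labetʃe] vs [labek]).
The stem 'fish' ([bumɔke], [bumɔk]) shows [k] unchanged in both environments, so [k] cannot be basic with [tʃ] derived before the NMLZ suffix.
The underlying segment must be /tʃ/; palato-alveolar /tʃ/, /dʒ/ and /ʃ/ become [k], [g] and [s] when no front vowel follows, yielding [k] there.
From [pavotʃe] the stem 'moon' is /pavotʃ/; when no front vowel follows this yields [pavok].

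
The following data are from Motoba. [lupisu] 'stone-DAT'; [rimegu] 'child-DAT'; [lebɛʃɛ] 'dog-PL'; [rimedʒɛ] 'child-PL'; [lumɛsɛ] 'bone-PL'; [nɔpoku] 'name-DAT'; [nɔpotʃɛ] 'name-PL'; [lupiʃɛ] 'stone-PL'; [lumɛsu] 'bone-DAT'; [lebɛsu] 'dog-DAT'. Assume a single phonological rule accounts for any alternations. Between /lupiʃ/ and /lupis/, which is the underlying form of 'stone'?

/lupiʃ/

'stone' shows [ʃ] ~ [s] at the end of the stem ([lupiʃɛ] vs [lupisu]).
If /s/ were underlying and a rule turned it into [ʃ] before the PL suffix, 'bone' would also alternate; but it has [s] in both [lumɛsɛ] and [lumɛsu].
The underlying segment must be /ʃ/; palato-alveolar /tʃ/, /dʒ/ and /ʃ/ become [k], [g] and [s] when no front vowel follows, yielding [s] there.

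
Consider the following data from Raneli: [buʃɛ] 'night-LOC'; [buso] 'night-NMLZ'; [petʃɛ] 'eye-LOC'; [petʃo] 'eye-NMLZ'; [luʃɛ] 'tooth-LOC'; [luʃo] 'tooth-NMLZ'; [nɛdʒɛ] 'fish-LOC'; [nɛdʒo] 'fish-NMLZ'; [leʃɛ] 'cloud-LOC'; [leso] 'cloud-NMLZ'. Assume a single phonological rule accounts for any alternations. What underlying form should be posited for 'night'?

The stem for 'night' ends in [ʃ] in [buʃɛ] but [s] in [buso].
But 'tooth' keeps [ʃ] in both environments ([luʃɛ], [luʃo]), so there is no rule changing /ʃ/ to [s] before the NMLZ suffix.
Therefore /s/ is basic and [ʃ] is derived by palatalization before a front vowel (/s/ becomes palato-alveolar [ʃ] before a front vowel).
The underlying form of 'night' is therefore /bus/.

/bus/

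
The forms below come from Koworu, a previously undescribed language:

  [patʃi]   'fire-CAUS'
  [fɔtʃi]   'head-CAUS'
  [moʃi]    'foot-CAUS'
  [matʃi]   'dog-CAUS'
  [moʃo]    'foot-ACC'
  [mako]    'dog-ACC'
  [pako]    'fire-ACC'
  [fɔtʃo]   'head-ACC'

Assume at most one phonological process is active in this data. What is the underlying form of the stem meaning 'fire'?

/pak/

In [pako] and [patʃi] the final segment of 'fire' alternates: [k] ~ [tʃ].
If /tʃ/ were underlying and a rule turned it into [k] before the ACC suffix, 'head' would also alternate; but it has [tʃ] in both [fɔtʃo] and [fɔtʃi].
So /k/ is underlying, and a rule of palatalization before a front vowel — /k/ becomes palato-alveolar [tʃ] before a front vowel — gives [tʃ].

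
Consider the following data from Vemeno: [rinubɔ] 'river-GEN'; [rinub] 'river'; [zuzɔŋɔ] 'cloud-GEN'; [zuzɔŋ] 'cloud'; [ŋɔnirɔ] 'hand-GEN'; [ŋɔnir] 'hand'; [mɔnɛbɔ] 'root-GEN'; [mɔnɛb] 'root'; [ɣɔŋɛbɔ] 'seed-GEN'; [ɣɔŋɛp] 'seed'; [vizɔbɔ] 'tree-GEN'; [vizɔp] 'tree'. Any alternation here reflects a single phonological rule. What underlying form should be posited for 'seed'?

In [ɣɔŋɛbɔ] and [ɣɔŋɛp] the final segment of 'seed' alternates: [b] ~ [p].
Compare 'river', with invariant [b] in [rinubɔ] and [rinub]: an analysis with underlying /b/ and a rule producing [p] in isolation would wrongly predict alternation here too.
So /p/ is underlying, and a rule of intervocalic voicing — voiceless stops become voiced between vowels — gives [b].

/ɣɔŋɛp/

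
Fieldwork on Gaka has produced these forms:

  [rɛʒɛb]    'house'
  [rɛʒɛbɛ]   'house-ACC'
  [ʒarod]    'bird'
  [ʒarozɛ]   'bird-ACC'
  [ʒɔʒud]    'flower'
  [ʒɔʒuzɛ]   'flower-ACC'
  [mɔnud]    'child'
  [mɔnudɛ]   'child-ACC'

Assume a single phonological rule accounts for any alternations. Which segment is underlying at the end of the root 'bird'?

The stem for 'bird' ends in [d] in [ʒarod] but [z] in [ʒarozɛ].
If /d/ were underlying and a rule turned it into [z] before the ACC suffix, 'child' would also alternate; but it has [d] in both [mɔnud] and [mɔnudɛ].
The underlying segment must be /z/; voiced fricatives become stops word-finally, yielding [d] there.

/z/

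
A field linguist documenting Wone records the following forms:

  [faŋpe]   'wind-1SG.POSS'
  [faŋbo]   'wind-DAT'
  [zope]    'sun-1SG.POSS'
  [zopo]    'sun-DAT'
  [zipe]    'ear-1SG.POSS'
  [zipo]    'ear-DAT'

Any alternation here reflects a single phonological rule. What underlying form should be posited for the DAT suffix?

/-bo/

The DAT suffix surfaces as [-bo] and [-po], depending on the final segment of the stem.
The 1SG.POSS suffix, which begins with [p], is invariant after every stem; so [p] is not altered by any rule here.
So the underlying form is /-bo/, and voiced stops become voiceless after a vowel.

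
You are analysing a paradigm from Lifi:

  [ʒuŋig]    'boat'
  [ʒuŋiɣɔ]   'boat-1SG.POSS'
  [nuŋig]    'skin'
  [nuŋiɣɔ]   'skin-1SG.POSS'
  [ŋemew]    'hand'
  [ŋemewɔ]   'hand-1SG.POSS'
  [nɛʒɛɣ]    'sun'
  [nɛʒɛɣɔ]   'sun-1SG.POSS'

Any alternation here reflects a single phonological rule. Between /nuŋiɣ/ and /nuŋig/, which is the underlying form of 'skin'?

/nuŋig/

'skin' shows [g] ~ [ɣ] at the end of the stem ([nuŋig] vs [nuŋiɣɔ]).
But 'sun' keeps [ɣ] in both environments ([nɛʒɛɣ], [nɛʒɛɣɔ]), so there is no rule changing /ɣ/ to [g] in isolation.
Therefore /g/ is basic and [ɣ] is derived by intervocalic spirantization (voiced stops become fricatives between vowels).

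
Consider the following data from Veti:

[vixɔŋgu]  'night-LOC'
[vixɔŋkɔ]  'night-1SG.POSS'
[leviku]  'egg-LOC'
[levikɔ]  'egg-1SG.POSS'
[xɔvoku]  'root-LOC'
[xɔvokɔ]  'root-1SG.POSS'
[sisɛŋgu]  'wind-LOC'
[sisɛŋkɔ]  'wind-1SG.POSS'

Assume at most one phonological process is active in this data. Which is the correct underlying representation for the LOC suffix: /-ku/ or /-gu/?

The LOC suffix surfaces as [-gu] and [-ku], depending on the final segment of the stem.
By contrast the 1SG.POSS suffix keeps its initial [k] throughout — that segment must be underlying.
The LOC suffix is therefore /-gu/ underlyingly, with post-vocalic devoicing: voiced stops become voiceless after a vowel.

/-gu/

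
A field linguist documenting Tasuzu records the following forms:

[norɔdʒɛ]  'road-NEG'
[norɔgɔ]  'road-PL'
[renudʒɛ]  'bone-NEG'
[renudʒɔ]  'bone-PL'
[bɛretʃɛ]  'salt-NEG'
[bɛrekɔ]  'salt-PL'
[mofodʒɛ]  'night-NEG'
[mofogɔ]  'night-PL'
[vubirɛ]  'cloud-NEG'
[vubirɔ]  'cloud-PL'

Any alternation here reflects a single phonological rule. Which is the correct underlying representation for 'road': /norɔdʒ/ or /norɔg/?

/norɔg/

In [norɔdʒɛ] and [norɔgɔ] the final segment of 'road' alternates: [dʒ] ~ [g].
The stem 'bone' ([renudʒɛ], [renudʒɔ]) shows [dʒ] unchanged in both environments, so [dʒ] cannot be basic with [g] derived before the PL suffix.
Therefore /g/ is basic and [dʒ] is derived by palatalization before a front vowel (/k/ and /g/ become palato-alveolar [tʃ] and [dʒ] before a front vowel).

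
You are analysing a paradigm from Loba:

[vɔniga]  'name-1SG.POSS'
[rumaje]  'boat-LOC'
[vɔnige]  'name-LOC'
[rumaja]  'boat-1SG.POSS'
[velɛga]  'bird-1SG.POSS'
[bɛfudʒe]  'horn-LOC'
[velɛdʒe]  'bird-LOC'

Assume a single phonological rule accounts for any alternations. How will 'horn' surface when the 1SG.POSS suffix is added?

The root 'bird' surfaces as [velɛga] and [velɛdʒe], with a stem-final [g] ~ [dʒ] alternation.
The stem 'name' ([vɔniga], [vɔnige]) shows [g] unchanged in both environments, so [g] cannot be basic with [dʒ] derived before the LOC suffix.
Therefore /dʒ/ is basic and [g] is derived by depalatalization (palato-alveolar /dʒ/ becomes [g] when no front vowel follows).
From [bɛfudʒe] the stem 'horn' is /bɛfudʒ/; when no front vowel follows this yields [bɛfuga].

[bɛfuga]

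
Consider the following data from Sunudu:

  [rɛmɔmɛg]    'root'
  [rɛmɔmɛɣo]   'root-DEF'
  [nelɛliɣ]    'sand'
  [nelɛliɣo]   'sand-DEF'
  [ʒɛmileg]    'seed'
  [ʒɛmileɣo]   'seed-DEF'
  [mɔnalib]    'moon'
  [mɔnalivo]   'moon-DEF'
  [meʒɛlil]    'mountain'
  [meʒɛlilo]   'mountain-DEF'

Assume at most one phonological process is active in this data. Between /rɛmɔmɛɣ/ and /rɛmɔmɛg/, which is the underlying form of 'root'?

In [rɛmɔmɛg] and [rɛmɔmɛɣo] the final segment of 'root' alternates: [g] ~ [ɣ].
The stem 'sand' ([nelɛliɣ], [nelɛliɣo]) shows [ɣ] unchanged in both environments, so [ɣ] cannot be basic with [g] derived in isolation.
The alternation reflects intervocalic spirantization: voiced stops become fricatives between vowels. /g/ is underlying.

/rɛmɔmɛg/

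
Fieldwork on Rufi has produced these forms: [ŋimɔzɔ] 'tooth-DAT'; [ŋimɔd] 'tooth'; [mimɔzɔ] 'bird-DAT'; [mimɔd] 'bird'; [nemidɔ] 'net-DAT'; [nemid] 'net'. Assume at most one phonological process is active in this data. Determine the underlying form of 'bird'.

The stem for 'bird' ends in [z] in [mimɔzɔ] but [d] in [mimɔd].
Compare 'net', with invariant [d] in [nemidɔ] and [nemid]: an analysis with underlying /d/ and a rule producing [z] before the DAT suffix would wrongly predict alternation here too.
Therefore /z/ is basic and [d] is derived by word-final hardening (voiced fricatives become stops word-finally).
Hence 'bird' is /mimɔz/ underlyingly.

/mimɔz/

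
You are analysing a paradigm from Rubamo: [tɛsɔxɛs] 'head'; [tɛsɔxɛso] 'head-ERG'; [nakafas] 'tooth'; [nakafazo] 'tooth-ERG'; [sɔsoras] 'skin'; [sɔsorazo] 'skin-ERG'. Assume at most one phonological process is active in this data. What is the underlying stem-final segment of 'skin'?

'skin' shows [s] ~ [z] at the end of the stem ([sɔsoras] vs [sɔsorazo]).
If /s/ were underlying and a rule turned it into [z] before the ERG suffix, 'head' would also alternate; but it has [s] in both [tɛsɔxɛs] and [tɛsɔxɛso].
The underlying segment must be /z/; voiced obstruents become voiceless word-finally, yielding [s] there.

/z/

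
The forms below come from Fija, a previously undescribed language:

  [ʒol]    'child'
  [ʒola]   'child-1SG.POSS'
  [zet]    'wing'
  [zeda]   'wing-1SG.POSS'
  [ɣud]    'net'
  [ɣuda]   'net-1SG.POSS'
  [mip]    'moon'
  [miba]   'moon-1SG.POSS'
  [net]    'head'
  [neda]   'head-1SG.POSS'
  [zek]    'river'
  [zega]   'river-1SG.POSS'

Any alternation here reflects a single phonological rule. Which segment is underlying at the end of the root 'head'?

/t/

In [net] and [neda] the final segment of 'head' alternates: [t] ~ [d].
The stem 'net' ([ɣud], [ɣuda]) shows [d] unchanged in both environments, so [d] cannot be basic with [t] derived in isolation.
The alternation reflects intervocalic voicing: voiceless stops become voiced between vowels. /t/ is underlying.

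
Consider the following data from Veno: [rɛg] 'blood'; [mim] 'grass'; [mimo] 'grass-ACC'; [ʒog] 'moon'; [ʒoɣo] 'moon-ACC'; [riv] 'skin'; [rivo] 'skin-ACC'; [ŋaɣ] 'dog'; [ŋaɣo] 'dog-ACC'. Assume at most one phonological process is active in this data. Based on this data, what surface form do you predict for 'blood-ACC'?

The stem for 'moon' ends in [g] in [ʒog] but [ɣ] in [ʒoɣo].
Compare 'dog', with invariant [ɣ] in [ŋaɣ] and [ŋaɣo]: an analysis with underlying /ɣ/ and a rule producing [g] in isolation would wrongly predict alternation here too.
The underlying segment must be /g/; voiced stops become fricatives between vowels, yielding [ɣ] there.
From [rɛg] the stem 'blood' is /rɛg/; between vowels this yields [rɛɣo].

[rɛɣo]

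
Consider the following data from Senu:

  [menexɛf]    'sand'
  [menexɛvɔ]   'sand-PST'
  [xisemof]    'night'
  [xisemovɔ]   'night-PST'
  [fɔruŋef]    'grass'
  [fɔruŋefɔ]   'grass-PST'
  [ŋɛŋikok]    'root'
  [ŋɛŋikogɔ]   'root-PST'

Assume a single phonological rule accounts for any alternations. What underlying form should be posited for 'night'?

/xisemov/

In [xisemof] and [xisemovɔ] the final segment of 'night' alternates: [f] ~ [v].
Compare 'grass', with invariant [f] in [fɔruŋef] and [fɔruŋefɔ]: an analysis with underlying /f/ and a rule producing [v] before the PST suffix would wrongly predict alternation here too.
The alternation reflects word-final obstruent devoicing: voiced obstruents become voiceless word-finally. /v/ is underlying.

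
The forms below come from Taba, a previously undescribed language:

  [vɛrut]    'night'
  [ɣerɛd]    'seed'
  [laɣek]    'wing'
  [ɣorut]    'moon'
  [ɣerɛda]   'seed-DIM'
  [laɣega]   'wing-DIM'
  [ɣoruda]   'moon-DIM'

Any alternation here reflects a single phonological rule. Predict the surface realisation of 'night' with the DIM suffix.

[vɛruda]

In [ɣoruda] and [ɣorut] the final segment of 'moon' alternates: [d] ~ [t].
Compare 'seed', with invariant [d] in [ɣerɛda] and [ɣerɛd]: an analysis with underlying /d/ and a rule producing [t] in isolation would wrongly predict alternation here too.
The underlying segment must be /t/; voiceless stops become voiced between vowels, yielding [d] there.
From [vɛrut] the stem 'night' is /vɛrut/; between vowels this yields [vɛruda].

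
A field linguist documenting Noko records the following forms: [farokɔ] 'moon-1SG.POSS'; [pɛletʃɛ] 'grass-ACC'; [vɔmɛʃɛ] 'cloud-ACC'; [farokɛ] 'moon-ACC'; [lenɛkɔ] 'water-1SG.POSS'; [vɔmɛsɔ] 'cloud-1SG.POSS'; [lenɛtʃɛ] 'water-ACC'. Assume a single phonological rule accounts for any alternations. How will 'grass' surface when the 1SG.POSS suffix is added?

[pɛlekɔ]

'water' shows [k] ~ [tʃ] at the end of the stem ([lenɛkɔ] vs [lenɛtʃɛ]).
Compare 'moon', with invariant [k] in [farokɔ] and [farokɛ]: an analysis with underlying /k/ and a rule producing [tʃ] before the ACC suffix would wrongly predict alternation here too.
The alternation reflects depalatalization: palato-alveolar /tʃ/ and /ʃ/ become [k] and [s] when no front vowel follows. /tʃ/ is underlying.
From [pɛletʃɛ] the stem 'grass' is /pɛletʃ/; when no front vowel follows this yields [pɛlekɔ].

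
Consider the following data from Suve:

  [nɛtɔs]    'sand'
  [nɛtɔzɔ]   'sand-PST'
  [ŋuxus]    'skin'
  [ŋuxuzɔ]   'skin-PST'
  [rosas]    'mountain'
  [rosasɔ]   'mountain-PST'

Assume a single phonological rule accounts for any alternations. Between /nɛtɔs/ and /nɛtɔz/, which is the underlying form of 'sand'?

/nɛtɔz/

The stem for 'sand' ends in [s] in [nɛtɔs] but [z] in [nɛtɔzɔ].
The stem 'mountain' ([rosas], [rosasɔ]) shows [s] unchanged in both environments, so [s] cannot be basic with [z] derived before the PST suffix.
The underlying segment must be /z/; voiced obstruents become voiceless word-finally, yielding [s] there.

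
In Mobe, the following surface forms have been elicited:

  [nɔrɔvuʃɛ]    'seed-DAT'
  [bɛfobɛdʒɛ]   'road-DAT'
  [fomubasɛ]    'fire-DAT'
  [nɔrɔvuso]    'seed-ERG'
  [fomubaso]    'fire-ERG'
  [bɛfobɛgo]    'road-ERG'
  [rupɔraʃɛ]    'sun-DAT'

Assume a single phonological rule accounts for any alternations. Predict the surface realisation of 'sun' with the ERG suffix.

'seed' shows [s] ~ [ʃ] at the end of the stem ([nɔrɔvuso] vs [nɔrɔvuʃɛ]).
Compare 'fire', with invariant [s] in [fomubaso] and [fomubasɛ]: an analysis with underlying /s/ and a rule producing [ʃ] before the DAT suffix would wrongly predict alternation here too.
So /ʃ/ is underlying, and a rule of depalatalization — palato-alveolar /dʒ/ and /ʃ/ become [g] and [s] when no front vowel follows — gives [s].
From [rupɔraʃɛ] the stem 'sun' is /rupɔraʃ/; when no front vowel follows this yields [rupɔraso].

[rupɔraso]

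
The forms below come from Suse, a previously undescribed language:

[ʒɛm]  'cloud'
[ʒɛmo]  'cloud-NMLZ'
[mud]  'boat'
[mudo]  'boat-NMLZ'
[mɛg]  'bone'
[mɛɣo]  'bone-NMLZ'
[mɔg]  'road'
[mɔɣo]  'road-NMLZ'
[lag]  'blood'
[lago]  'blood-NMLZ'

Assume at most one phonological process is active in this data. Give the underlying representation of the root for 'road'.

The stem for 'road' ends in [g] in [mɔg] but [ɣ] in [mɔɣo].
But 'blood' keeps [g] in both environments ([lag], [lago]), so there is no rule changing /g/ to [ɣ] before the NMLZ suffix.
Therefore /ɣ/ is basic and [g] is derived by word-final hardening (voiced fricatives become stops word-finally).

/mɔɣ/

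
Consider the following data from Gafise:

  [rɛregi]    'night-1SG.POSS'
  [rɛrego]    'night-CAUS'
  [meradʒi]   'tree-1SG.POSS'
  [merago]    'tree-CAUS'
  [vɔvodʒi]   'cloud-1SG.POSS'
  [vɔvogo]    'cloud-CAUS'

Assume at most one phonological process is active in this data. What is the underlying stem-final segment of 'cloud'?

/dʒ/

'cloud' shows [dʒ] ~ [g] at the end of the stem ([vɔvodʒi] vs [vɔvogo]).
The stem 'night' ([rɛregi], [rɛrego]) shows [g] unchanged in both environments, so [g] cannot be basic with [dʒ] derived before the 1SG.POSS suffix.
The alternation reflects depalatalization: palato-alveolar /dʒ/ becomes [g] when no front vowel follows. /dʒ/ is underlying.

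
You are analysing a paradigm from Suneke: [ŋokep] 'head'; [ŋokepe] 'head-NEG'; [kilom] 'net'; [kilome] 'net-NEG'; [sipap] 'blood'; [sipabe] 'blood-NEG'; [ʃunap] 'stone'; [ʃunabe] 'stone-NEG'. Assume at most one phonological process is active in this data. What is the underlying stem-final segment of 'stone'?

'stone' shows [p] ~ [b] at the end of the stem ([ʃunap] vs [ʃunabe]).
Compare 'head', with invariant [p] in [ŋokep] and [ŋokepe]: an analysis with underlying /p/ and a rule producing [b] before the NEG suffix would wrongly predict alternation here too.
So /b/ is underlying, and a rule of word-final obstruent devoicing — voiced obstruents become voiceless word-finally — gives [p].

/b/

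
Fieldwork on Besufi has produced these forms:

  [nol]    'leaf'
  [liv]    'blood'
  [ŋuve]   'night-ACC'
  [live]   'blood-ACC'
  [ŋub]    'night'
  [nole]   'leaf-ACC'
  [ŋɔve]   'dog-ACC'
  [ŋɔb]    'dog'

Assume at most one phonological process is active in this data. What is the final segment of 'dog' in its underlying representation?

'dog' shows [b] ~ [v] at the end of the stem ([ŋɔb] vs [ŋɔve]).
But 'blood' keeps [v] in both environments ([liv], [live]), so there is no rule changing /v/ to [b] in isolation.
The alternation reflects intervocalic spirantization: voiced stops become fricatives between vowels. /b/ is underlying.

/b/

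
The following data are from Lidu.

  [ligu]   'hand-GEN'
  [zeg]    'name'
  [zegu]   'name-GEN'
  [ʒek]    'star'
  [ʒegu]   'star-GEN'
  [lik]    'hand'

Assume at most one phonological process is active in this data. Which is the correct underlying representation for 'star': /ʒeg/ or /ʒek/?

/ʒek/

The stem for 'star' ends in [g] in [ʒegu] but [k] in [ʒek].
But 'name' keeps [g] in both environments ([zegu], [zeg]), so there is no rule changing /g/ to [k] in isolation.
The underlying segment must be /k/; voiceless stops become voiced between vowels, yielding [g] there.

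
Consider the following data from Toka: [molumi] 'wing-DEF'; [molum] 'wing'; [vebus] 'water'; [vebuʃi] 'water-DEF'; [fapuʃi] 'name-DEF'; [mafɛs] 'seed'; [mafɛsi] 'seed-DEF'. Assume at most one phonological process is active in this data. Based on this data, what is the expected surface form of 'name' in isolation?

[fapus]

'water' shows [s] ~ [ʃ] at the end of the stem ([vebus] vs [vebuʃi]).
If /s/ were underlying and a rule turned it into [ʃ] before the DEF suffix, 'seed' would also alternate; but it has [s] in both [mafɛs] and [mafɛsi].
Therefore /ʃ/ is basic and [s] is derived by depalatalization (palato-alveolar /ʃ/ becomes [s] when no front vowel follows).
The one attested form of 'name', [fapuʃi], shows underlying /fapuʃ/. Applying the same rule when no front vowel follows gives [fapus].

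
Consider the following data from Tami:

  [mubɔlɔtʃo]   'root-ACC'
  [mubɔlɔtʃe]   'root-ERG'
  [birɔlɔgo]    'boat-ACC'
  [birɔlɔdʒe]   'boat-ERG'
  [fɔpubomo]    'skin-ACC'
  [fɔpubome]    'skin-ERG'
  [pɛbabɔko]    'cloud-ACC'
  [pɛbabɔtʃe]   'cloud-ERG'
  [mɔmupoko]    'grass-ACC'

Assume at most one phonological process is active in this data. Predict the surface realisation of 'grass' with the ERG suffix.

[mɔmupotʃe]

The stem for 'cloud' ends in [k] in [pɛbabɔko] but [tʃ] in [pɛbabɔtʃe].
The stem 'root' ([mubɔlɔtʃo], [mubɔlɔtʃe]) shows [tʃ] unchanged in both environments, so [tʃ] cannot be basic with [k] derived before the ACC suffix.
So /k/ is underlying, and a rule of palatalization before a front vowel — /k/ and /g/ become palato-alveolar [tʃ] and [dʒ] before a front vowel — gives [tʃ].
From [mɔmupoko] the stem 'grass' is /mɔmupok/; before a front vowel this yields [mɔmupotʃe].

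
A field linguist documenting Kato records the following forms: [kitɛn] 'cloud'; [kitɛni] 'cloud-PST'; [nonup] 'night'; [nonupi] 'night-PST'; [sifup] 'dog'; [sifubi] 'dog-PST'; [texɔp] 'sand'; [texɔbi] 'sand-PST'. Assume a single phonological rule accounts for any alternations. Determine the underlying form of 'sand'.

The stem for 'sand' ends in [p] in [texɔp] but [b] in [texɔbi].
Compare 'night', with invariant [p] in [nonup] and [nonupi]: an analysis with underlying /p/ and a rule producing [b] before the PST suffix would wrongly predict alternation here too.
The alternation reflects word-final obstruent devoicing: voiced obstruents become voiceless word-finally. /b/ is underlying.
Hence 'sand' is /texɔb/ underlyingly.

/texɔb/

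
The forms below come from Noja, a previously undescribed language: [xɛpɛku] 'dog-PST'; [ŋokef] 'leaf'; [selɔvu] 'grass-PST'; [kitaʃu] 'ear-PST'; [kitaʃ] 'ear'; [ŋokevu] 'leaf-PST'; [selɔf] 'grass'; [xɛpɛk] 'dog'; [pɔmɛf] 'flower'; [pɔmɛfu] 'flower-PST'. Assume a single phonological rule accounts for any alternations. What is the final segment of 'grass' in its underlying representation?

The stem for 'grass' ends in [f] in [selɔf] but [v] in [selɔvu].
Compare 'flower', with invariant [f] in [pɔmɛf] and [pɔmɛfu]: an analysis with underlying /f/ and a rule producing [v] before the PST suffix would wrongly predict alternation here too.
Therefore /v/ is basic and [f] is derived by word-final obstruent devoicing (voiced obstruents become voiceless word-finally).

/v/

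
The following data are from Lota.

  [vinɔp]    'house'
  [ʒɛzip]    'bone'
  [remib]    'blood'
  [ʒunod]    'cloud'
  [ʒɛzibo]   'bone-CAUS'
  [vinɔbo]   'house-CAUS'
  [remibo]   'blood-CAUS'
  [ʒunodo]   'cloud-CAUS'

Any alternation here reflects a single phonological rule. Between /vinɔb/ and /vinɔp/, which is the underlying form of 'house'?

/vinɔp/

The root 'house' surfaces as [vinɔbo] and [vinɔp], with a stem-final [b] ~ [p] alternation.
Compare 'blood', with invariant [b] in [remibo] and [remib]: an analysis with underlying /b/ and a rule producing [p] in isolation would wrongly predict alternation here too.
The alternation reflects intervocalic voicing: voiceless stops become voiced between vowels. /p/ is underlying.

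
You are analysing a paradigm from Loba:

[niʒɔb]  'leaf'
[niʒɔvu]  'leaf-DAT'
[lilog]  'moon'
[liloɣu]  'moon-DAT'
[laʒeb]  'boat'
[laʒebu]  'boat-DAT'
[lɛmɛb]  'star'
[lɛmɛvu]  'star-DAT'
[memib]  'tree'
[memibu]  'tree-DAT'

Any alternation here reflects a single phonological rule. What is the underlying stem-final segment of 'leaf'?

In [niʒɔb] and [niʒɔvu] the final segment of 'leaf' alternates: [b] ~ [v].
If /b/ were underlying and a rule turned it into [v] before the DAT suffix, 'boat' would also alternate; but it has [b] in both [laʒeb] and [laʒebu].
The alternation reflects word-final hardening: voiced fricatives become stops word-finally. /v/ is underlying.

/v/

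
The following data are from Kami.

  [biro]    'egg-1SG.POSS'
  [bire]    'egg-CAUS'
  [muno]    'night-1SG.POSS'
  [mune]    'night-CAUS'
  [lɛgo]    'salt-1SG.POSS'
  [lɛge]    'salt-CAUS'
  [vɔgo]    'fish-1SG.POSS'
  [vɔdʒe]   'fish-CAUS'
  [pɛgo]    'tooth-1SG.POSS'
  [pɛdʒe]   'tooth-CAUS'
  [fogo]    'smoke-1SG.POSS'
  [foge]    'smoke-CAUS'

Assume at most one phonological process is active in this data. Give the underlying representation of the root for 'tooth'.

/pɛdʒ/

'tooth' shows [g] ~ [dʒ] at the end of the stem ([pɛgo] vs [pɛdʒe]).
If /g/ were underlying and a rule turned it into [dʒ] before the CAUS suffix, 'salt' would also alternate; but it has [g] in both [lɛgo] and [lɛge].
So /dʒ/ is underlying, and a rule of depalatalization — palato-alveolar /dʒ/ becomes [g] when no front vowel follows — gives [g].
Hence 'tooth' is /pɛdʒ/ underlyingly.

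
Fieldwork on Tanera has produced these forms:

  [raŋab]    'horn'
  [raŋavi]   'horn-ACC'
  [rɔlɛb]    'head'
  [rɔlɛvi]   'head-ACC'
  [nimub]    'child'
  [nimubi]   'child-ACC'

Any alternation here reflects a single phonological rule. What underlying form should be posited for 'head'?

The stem for 'head' ends in [b] in [rɔlɛb] but [v] in [rɔlɛvi].
If /b/ were underlying and a rule turned it into [v] before the ACC suffix, 'child' would also alternate; but it has [b] in both [nimub] and [nimubi].
The underlying segment must be /v/; voiced fricatives become stops word-finally, yielding [b] there.

/rɔlɛv/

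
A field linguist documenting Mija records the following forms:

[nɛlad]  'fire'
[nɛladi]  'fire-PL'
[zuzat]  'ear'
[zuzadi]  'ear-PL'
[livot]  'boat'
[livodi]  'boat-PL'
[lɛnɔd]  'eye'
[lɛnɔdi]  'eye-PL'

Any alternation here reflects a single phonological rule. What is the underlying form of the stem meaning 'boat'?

/livot/

In [livot] and [livodi] the final segment of 'boat' alternates: [t] ~ [d].
If /d/ were underlying and a rule turned it into [t] in isolation, 'fire' would also alternate; but it has [d] in both [nɛlad] and [nɛladi].
So /t/ is underlying, and a rule of intervocalic voicing — voiceless stops become voiced between vowels — gives [d].
The underlying form of 'boat' is therefore /livot/.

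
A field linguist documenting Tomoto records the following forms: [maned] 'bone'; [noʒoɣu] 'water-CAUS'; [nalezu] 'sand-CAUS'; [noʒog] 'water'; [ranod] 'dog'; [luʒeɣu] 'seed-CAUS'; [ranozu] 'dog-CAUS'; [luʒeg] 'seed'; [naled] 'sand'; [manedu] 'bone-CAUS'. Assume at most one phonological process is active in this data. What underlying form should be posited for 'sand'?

/nalez/

In [naled] and [nalezu] the final segment of 'sand' alternates: [d] ~ [z].
If /d/ were underlying and a rule turned it into [z] before the CAUS suffix, 'bone' would also alternate; but it has [d] in both [maned] and [manedu].
Therefore /z/ is basic and [d] is derived by word-final hardening (voiced fricatives become stops word-finally).
The underlying form of 'sand' is therefore /nalez/.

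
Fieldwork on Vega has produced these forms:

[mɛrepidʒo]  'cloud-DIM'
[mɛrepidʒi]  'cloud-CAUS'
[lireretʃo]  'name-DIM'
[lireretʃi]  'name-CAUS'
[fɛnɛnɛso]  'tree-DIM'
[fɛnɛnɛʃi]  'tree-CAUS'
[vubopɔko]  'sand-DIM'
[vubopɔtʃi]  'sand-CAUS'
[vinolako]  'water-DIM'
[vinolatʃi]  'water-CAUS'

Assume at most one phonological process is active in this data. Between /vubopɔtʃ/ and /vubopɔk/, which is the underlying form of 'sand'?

The root 'sand' surfaces as [vubopɔko] and [vubopɔtʃi], with a stem-final [k] ~ [tʃ] alternation.
Compare 'name', with invariant [tʃ] in [lireretʃo] and [lireretʃi]: an analysis with underlying /tʃ/ and a rule producing [k] before the DIM suffix would wrongly predict alternation here too.
The underlying segment must be /k/; /k/ and /s/ become palato-alveolar [tʃ] and [ʃ] before a front vowel, yielding [tʃ] there.

/vubopɔk/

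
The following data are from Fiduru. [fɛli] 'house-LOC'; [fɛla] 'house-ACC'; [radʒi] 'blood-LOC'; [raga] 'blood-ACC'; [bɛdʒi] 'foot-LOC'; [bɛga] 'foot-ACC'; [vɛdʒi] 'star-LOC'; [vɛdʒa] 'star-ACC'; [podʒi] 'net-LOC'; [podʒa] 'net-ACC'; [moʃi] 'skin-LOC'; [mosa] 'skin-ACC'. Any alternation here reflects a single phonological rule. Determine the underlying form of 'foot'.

The stem for 'foot' ends in [dʒ] in [bɛdʒi] but [g] in [bɛga].
Compare 'star', with invariant [dʒ] in [vɛdʒi] and [vɛdʒa]: an analysis with underlying /dʒ/ and a rule producing [g] before the ACC suffix would wrongly predict alternation here too.
Therefore /g/ is basic and [dʒ] is derived by palatalization before a front vowel (/g/ and /s/ become palato-alveolar [dʒ] and [ʃ] before a front vowel).

/bɛg/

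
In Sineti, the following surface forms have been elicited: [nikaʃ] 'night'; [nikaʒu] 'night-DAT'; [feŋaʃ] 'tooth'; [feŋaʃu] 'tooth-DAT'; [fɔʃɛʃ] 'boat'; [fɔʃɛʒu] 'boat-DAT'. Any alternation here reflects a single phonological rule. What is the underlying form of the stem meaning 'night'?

'night' shows [ʃ] ~ [ʒ] at the end of the stem ([nikaʃ] vs [nikaʒu]).
If /ʃ/ were underlying and a rule turned it into [ʒ] before the DAT suffix, 'tooth' would also alternate; but it has [ʃ] in both [feŋaʃ] and [feŋaʃu].
Therefore /ʒ/ is basic and [ʃ] is derived by word-final obstruent devoicing (voiced obstruents become voiceless word-finally).

/nikaʒ/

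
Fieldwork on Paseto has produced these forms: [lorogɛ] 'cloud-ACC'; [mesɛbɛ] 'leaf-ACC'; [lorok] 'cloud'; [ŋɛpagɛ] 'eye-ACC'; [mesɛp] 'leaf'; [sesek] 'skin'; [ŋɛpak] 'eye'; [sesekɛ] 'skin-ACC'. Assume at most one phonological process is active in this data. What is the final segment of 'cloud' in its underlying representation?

/g/

'cloud' shows [g] ~ [k] at the end of the stem ([lorogɛ] vs [lorok]).
But 'skin' keeps [k] in both environments ([sesekɛ], [sesek]), so there is no rule changing /k/ to [g] before the ACC suffix.
The underlying segment must be /g/; voiced obstruents become voiceless word-finally, yielding [k] there.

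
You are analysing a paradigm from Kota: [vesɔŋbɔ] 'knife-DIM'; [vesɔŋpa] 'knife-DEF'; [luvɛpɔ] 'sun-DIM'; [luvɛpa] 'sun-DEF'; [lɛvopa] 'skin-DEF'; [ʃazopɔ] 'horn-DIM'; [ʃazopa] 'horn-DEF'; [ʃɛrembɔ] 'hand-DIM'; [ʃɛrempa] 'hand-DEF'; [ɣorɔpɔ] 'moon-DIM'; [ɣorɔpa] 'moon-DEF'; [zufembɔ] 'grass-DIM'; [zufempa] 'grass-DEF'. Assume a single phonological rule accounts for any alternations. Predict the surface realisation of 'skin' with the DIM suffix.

The DIM suffix surfaces as [-bɔ] and [-pɔ], depending on the final segment of the stem.
The DEF suffix, which begins with [p], is invariant after every stem; so [p] is not altered by any rule here.
So the underlying form is /-bɔ/, and voiced stops become voiceless after a vowel.
After 'skin', which ends in a vowel, the suffix surfaces as [-pɔ], giving [lɛvopɔ].

[lɛvopɔ]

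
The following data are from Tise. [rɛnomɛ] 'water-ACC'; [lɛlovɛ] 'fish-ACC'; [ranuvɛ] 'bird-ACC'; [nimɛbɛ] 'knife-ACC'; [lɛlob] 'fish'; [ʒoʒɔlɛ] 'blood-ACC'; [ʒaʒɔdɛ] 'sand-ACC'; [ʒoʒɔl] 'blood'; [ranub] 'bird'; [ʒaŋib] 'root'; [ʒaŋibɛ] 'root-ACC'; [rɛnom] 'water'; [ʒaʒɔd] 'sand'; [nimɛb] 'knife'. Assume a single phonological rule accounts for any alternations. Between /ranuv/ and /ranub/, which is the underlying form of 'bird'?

In [ranub] and [ranuvɛ] the final segment of 'bird' alternates: [b] ~ [v].
But 'knife' keeps [b] in both environments ([nimɛb], [nimɛbɛ]), so there is no rule changing /b/ to [v] before the ACC suffix.
So /v/ is underlying, and a rule of word-final hardening — voiced fricatives become stops word-finally — gives [b].

/ranuv/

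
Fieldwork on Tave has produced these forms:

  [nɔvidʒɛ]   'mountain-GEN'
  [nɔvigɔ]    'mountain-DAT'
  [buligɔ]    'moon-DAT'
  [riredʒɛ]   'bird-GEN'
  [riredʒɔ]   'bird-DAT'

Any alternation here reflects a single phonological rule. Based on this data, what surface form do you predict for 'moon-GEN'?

[bulidʒɛ]

The stem for 'mountain' ends in [dʒ] in [nɔvidʒɛ] but [g] in [nɔvigɔ].
If /dʒ/ were underlying and a rule turned it into [g] before the DAT suffix, 'bird' would also alternate; but it has [dʒ] in both [riredʒɛ] and [riredʒɔ].
The underlying segment must be /g/; /g/ becomes palato-alveolar [dʒ] before a front vowel, yielding [dʒ] there.
From [buligɔ] the stem 'moon' is /bulig/; before a front vowel this yields [bulidʒɛ].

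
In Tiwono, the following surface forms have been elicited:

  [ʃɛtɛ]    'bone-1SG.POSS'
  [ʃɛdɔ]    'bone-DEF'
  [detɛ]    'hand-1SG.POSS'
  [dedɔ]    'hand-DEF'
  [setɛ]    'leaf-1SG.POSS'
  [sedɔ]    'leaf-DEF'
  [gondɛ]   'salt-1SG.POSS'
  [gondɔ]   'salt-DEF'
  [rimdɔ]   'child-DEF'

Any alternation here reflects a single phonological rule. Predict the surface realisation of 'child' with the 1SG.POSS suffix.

The 1SG.POSS suffix surfaces as [-dɛ] and [-tɛ], depending on the final segment of the stem.
By contrast the DEF suffix keeps its initial [d] throughout — that segment must be underlying.
The 1SG.POSS suffix is therefore /-tɛ/ underlyingly, with post-nasal voicing: voiceless stops become voiced after a nasal.
After 'child', which ends in a nasal, the suffix surfaces as [-dɛ], giving [rimdɛ].

[rimdɛ]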